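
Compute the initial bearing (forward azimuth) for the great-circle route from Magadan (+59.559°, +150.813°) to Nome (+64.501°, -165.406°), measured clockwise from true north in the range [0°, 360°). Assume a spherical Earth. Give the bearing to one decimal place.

Δλ = -165.406 − 150.813 = -316.219°; wrapped into (−180°, 180°]: 43.781°.
θ = atan2( sin Δλ · cos φ₂ , cos φ₁ · sin φ₂ − sin φ₁ · cos φ₂ · cos Δλ )
  = atan2(0.29786, 0.18933) = 57.558° → normalised to [0°, 360°): 57.558°.

57.6°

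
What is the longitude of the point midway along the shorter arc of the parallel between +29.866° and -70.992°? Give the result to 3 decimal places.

Signed shortest Δλ from +29.866° to -70.992° is -100.858°.
Midpoint longitude = +29.866° + (-100.858°)/2 = +29.866° − 50.429° = -20.563°.

-20.563°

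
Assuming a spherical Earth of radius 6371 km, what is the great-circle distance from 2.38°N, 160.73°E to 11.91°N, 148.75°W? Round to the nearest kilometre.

Δλ = -148.75 − 160.73 = -309.48°; wrapped into (−180°, 180°]: 50.52°.
Δφ = 11.91 − 2.38 = 9.53°.
a = sin²(Δφ/2) + cos φ₁ · cos φ₂ · sin²(Δλ/2) = 0.184922.
c = 2·atan2(√a, √(1−a)) = 0.88904 rad → d = 6371·c ≈ 5664.09 km.

5664 km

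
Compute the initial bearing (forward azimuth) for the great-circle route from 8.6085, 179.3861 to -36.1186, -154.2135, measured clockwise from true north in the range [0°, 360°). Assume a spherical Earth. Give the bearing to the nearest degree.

Δλ = -154.2135 − 179.3861 = -333.5996°; wrapped into (−180°, 180°]: 26.4004°.
θ = atan2( sin Δλ · cos φ₂ , cos φ₁ · sin φ₂ − sin φ₁ · cos φ₂ · cos Δλ )
  = atan2(0.35918, -0.69112) = 152.539° → normalised to [0°, 360°): 152.539°.

153°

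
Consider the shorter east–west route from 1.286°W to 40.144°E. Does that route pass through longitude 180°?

Signed shortest Δλ = ((40.144 − -1.286 + 180) mod 360) − 180 = 41.43°.
Going east by 41.43° from -1.286° reaches +40.144° without touching 180°.

No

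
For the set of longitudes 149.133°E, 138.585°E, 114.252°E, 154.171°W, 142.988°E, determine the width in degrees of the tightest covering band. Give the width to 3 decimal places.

91.577°

Sort the longitudes: -154.171°, +114.252°, +138.585°, +142.988°, +149.133°.
Eastward gaps between consecutive values (wrapping around): 268.423°, 24.333°, 4.403°, 6.145°, 56.696°.
Largest gap = 268.423° ⇒ minimal covering band is its complement: 360° − 268.423° = 91.577°.
Band runs from +114.252° eastward to -154.171°, crossing the antimeridian.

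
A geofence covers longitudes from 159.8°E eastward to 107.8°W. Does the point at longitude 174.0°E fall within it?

Yes

Band width going east from +159.8° to -107.8°: ((-107.8 − 159.8) mod 360) = 92.4°.
Offset of +174.0° east of the west edge: ((174.0 − 159.8) mod 360) = 14.2°.
14.2° ≤ 92.4° ⇒ inside.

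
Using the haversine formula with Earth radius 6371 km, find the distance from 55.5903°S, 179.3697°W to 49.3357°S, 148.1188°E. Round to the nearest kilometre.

2286 km

Δλ = 148.1188 − -179.3697 = 327.4885°; wrapped into (−180°, 180°]: -32.5115°.
Δφ = -49.3357 − -55.5903 = 6.2546°.
a = sin²(Δφ/2) + cos φ₁ · cos φ₂ · sin²(Δλ/2) = 0.031831.
c = 2·atan2(√a, √(1−a)) = 0.35874 rad → d = 6371·c ≈ 2285.56 km.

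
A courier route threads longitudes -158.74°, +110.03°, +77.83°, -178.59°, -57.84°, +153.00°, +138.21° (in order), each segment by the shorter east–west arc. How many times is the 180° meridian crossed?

Leg 1: -158.74° → +110.03°, shortest Δλ = -91.23° (west) — crosses 180°.
Leg 2: +110.03° → +77.83°, shortest Δλ = -32.2° (west) — does not cross 180°.
Leg 3: +77.83° → -178.59°, shortest Δλ = 103.58° (east) — crosses 180°.
Leg 4: -178.59° → -57.84°, shortest Δλ = 120.75° (east) — does not cross 180°.
Leg 5: -57.84° → +153.00°, shortest Δλ = -149.16° (west) — crosses 180°.
Leg 6: +153.00° → +138.21°, shortest Δλ = -14.79° (west) — does not cross 180°.
Total crossings: 3.

3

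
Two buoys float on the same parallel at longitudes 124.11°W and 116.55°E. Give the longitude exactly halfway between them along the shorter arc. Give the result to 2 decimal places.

Signed shortest Δλ from -124.11° to +116.55° is -119.34°.
Midpoint longitude = -124.11° + (-119.34°)/2 = -124.11° − 59.67° = -183.78°.
Normalise into (−180°, 180°]: +176.22°.
(The naïve average (-124.11 + +116.55)/2 = -3.78° is on the wrong side of the globe.)

176.22°E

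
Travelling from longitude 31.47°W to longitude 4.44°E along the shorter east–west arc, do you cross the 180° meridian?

Signed shortest Δλ = ((4.44 − -31.47 + 180) mod 360) − 180 = 35.91°.
Going east by 35.91° from -31.47° reaches +4.44° without touching 180°.

No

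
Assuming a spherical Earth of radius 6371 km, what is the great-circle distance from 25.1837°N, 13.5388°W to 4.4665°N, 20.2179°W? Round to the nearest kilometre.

Δλ = -20.2179 − -13.5388 = -6.6791°.
Δφ = 4.4665 − 25.1837 = -20.7172°.
a = sin²(Δφ/2) + cos φ₁ · cos φ₂ · sin²(Δλ/2) = 0.035393.
c = 2·atan2(√a, √(1−a)) = 0.37851 rad → d = 6371·c ≈ 2411.51 km.

2412 km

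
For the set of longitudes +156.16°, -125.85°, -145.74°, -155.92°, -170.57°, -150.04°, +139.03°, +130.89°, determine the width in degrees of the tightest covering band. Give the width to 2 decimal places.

103.26°

Sort the longitudes: -170.57°, -155.92°, -150.04°, -145.74°, -125.85°, +130.89°, +139.03°, +156.16°.
Eastward gaps between consecutive values (wrapping around): 14.65°, 5.88°, 4.30°, 19.89°, 256.74°, 8.14°, 17.13°, 33.27°.
Largest gap = 256.74° ⇒ minimal covering band is its complement: 360° − 256.74° = 103.26°.
Band runs from +130.89° eastward to -125.85°, crossing the antimeridian.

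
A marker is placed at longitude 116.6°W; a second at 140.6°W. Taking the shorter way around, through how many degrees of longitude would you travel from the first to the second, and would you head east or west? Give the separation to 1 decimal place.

Raw difference: -140.6 − -116.6 = -24.0°.
Normalise into (−180°, 180°]: -24.0° stays -24.0°.
Negative ⇒ the second point lies to the west; separation 24.0°.

24.0° west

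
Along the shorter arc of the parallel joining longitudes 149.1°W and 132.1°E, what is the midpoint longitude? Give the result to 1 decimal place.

Signed shortest Δλ from -149.1° to +132.1° is -78.8°.
Midpoint longitude = -149.1° + (-78.8°)/2 = -149.1° − 39.4° = -188.5°.
Normalise into (−180°, 180°]: +171.5°.
(The naïve average (-149.1 + +132.1)/2 = -8.5° is on the wrong side of the globe.)

171.5°E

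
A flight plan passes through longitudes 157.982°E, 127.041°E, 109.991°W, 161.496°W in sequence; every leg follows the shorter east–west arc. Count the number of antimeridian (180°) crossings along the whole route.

1

Leg 1: +157.982° → +127.041°, shortest Δλ = -30.941° (west) — does not cross 180°.
Leg 2: +127.041° → -109.991°, shortest Δλ = 122.968° (east) — crosses 180°.
Leg 3: -109.991° → -161.496°, shortest Δλ = -51.505° (west) — does not cross 180°.
Total crossings: 1.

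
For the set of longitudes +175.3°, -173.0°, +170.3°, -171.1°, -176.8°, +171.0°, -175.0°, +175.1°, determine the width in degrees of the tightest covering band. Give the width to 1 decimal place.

18.6°

Sort the longitudes: -176.8°, -175.0°, -173.0°, -171.1°, +170.3°, +171.0°, +175.1°, +175.3°.
Eastward gaps between consecutive values (wrapping around): 1.8°, 2.0°, 1.9°, 341.4°, 0.7°, 4.1°, 0.2°, 7.9°.
Largest gap = 341.4° ⇒ minimal covering band is its complement: 360° − 341.4° = 18.6°.
Band runs from +170.3° eastward to -171.1°, crossing the antimeridian.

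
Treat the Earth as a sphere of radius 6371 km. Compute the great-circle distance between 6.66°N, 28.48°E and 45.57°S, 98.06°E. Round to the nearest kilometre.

Δλ = 98.06 − 28.48 = 69.58°.
Δφ = -45.57 − 6.66 = -52.23°.
a = sin²(Δφ/2) + cos φ₁ · cos φ₂ · sin²(Δλ/2) = 0.420113.
c = 2·atan2(√a, √(1−a)) = 1.41033 rad → d = 6371·c ≈ 8985.24 km.

8985 km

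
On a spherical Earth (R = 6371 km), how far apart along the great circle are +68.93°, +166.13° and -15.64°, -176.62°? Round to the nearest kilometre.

Δλ = -176.62 − 166.13 = -342.75°; wrapped into (−180°, 180°]: 17.25°.
Δφ = -15.64 − 68.93 = -84.57°.
a = sin²(Δφ/2) + cos φ₁ · cos φ₂ · sin²(Δλ/2) = 0.460471.
c = 2·atan2(√a, √(1−a)) = 1.49166 rad → d = 6371·c ≈ 9503.34 km.

9503 km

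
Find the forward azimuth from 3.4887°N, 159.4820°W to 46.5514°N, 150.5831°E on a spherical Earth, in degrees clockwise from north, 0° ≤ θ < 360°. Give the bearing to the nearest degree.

323°

Δλ = 150.5831 − -159.4820 = 310.0651°; wrapped into (−180°, 180°]: -49.9349°.
θ = atan2( sin Δλ · cos φ₂ , cos φ₁ · sin φ₂ − sin φ₁ · cos φ₂ · cos Δλ )
  = atan2(-0.52631, 0.69771) = -37.029° → normalised to [0°, 360°): 322.971°.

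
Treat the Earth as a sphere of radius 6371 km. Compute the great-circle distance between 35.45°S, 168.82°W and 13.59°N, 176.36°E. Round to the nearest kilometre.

Δλ = 176.36 − -168.82 = 345.18°; wrapped into (−180°, 180°]: -14.82°.
Δφ = 13.59 − -35.45 = 49.04°.
a = sin²(Δφ/2) + cos φ₁ · cos φ₂ · sin²(Δλ/2) = 0.185404.
c = 2·atan2(√a, √(1−a)) = 0.89028 rad → d = 6371·c ≈ 5672.00 km.

5672 km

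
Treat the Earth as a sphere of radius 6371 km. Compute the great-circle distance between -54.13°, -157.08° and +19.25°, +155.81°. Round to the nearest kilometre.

Δλ = 155.81 − -157.08 = 312.89°; wrapped into (−180°, 180°]: -47.11°.
Δφ = 19.25 − -54.13 = 73.38°.
a = sin²(Δφ/2) + cos φ₁ · cos φ₂ · sin²(Δλ/2) = 0.445334.
c = 2·atan2(√a, √(1−a)) = 1.46125 rad → d = 6371·c ≈ 9309.60 km.

9310 km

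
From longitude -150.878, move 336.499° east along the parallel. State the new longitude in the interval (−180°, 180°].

Start at -150.878°; shift +336.499° → +185.621°.
+185.621° lies outside (−180°, 180°]; subtract 360° → -174.379°.

-174.379°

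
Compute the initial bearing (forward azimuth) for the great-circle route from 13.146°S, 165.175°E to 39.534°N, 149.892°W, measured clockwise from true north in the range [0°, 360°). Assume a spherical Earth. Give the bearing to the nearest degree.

36°

Δλ = -149.892 − 165.175 = -315.067°; wrapped into (−180°, 180°]: 44.933°.
θ = atan2( sin Δλ · cos φ₂ , cos φ₁ · sin φ₂ − sin φ₁ · cos φ₂ · cos Δλ )
  = atan2(0.54472, 0.74403) = 36.208° → normalised to [0°, 360°): 36.208°.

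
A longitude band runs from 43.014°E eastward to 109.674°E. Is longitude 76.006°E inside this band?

Band width going east from +43.014° to +109.674°: ((109.674 − 43.014) mod 360) = 66.660°.
Offset of +76.006° east of the west edge: ((76.006 − 43.014) mod 360) = 32.992°.
32.992° ≤ 66.660° ⇒ inside.

Yes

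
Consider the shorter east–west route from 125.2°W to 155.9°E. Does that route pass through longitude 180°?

Yes

Naïve |155.9 − -125.2| = 281.1° > 180°, so the shorter arc goes the other way round — across 180°.
Signed shortest Δλ = ((155.9 − -125.2 + 180) mod 360) − 180 = -78.9°.
Going west by 78.9° from -125.2° passes through 180° before reaching +155.9°.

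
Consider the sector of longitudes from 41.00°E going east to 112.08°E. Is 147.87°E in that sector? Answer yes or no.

Band width going east from +41.00° to +112.08°: ((112.08 − 41.00) mod 360) = 71.08°.
Offset of +147.87° east of the west edge: ((147.87 − 41.00) mod 360) = 106.87°.
106.87° > 71.08° ⇒ outside.

No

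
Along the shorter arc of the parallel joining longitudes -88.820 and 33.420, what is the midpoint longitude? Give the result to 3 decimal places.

-27.700°

Signed shortest Δλ from -88.820° to +33.420° is +122.240°.
Midpoint longitude = -88.820° + (+122.240°)/2 = -88.820° + 61.120° = -27.700°.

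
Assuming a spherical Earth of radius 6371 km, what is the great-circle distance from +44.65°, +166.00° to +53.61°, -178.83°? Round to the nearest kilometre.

1481 km

Δλ = -178.83 − 166.00 = -344.83°; wrapped into (−180°, 180°]: 15.17°.
Δφ = 53.61 − 44.65 = 8.96°.
a = sin²(Δφ/2) + cos φ₁ · cos φ₂ · sin²(Δλ/2) = 0.013455.
c = 2·atan2(√a, √(1−a)) = 0.23252 rad → d = 6371·c ≈ 1481.36 km.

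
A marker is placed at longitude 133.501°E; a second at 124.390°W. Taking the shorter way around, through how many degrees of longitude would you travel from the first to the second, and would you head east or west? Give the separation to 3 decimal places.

Raw difference: -124.390 − 133.501 = -257.891°.
Normalise into (−180°, 180°]: -257.891° + 360° = 102.109°.
Positive ⇒ the second point lies to the east; separation 102.109°.

102.109° east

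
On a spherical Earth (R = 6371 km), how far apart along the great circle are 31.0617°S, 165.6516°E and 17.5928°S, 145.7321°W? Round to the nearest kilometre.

5105 km

Δλ = -145.7321 − 165.6516 = -311.3837°; wrapped into (−180°, 180°]: 48.6163°.
Δφ = -17.5928 − -31.0617 = 13.4689°.
a = sin²(Δφ/2) + cos φ₁ · cos φ₂ · sin²(Δλ/2) = 0.152116.
c = 2·atan2(√a, √(1−a)) = 0.80131 rad → d = 6371·c ≈ 5105.14 km.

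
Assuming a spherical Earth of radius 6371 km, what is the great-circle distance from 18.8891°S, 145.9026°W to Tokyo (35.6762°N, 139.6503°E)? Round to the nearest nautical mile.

Δλ = 139.6503 − -145.9026 = 285.5529°; wrapped into (−180°, 180°]: -74.4471°.
Δφ = 35.6762 − -18.8891 = 54.5653°.
a = sin²(Δφ/2) + cos φ₁ · cos φ₂ · sin²(Δλ/2) = 0.491364.
c = 2·atan2(√a, √(1−a)) = 1.55352 rad → d = 6371·c ≈ 9897.49 km ≈ 5344.22 nmi.

5344 nmi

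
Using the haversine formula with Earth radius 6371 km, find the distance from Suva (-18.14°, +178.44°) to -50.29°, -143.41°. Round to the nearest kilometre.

4914 km

Δλ = -143.41 − 178.44 = -321.85°; wrapped into (−180°, 180°]: 38.15°.
Δφ = -50.29 − -18.14 = -32.15°.
a = sin²(Δφ/2) + cos φ₁ · cos φ₂ · sin²(Δλ/2) = 0.141516.
c = 2·atan2(√a, √(1−a)) = 0.77135 rad → d = 6371·c ≈ 4914.28 km.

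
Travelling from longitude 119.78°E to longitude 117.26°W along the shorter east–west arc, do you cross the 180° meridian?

Yes

Naïve |-117.26 − 119.78| = 237.04° > 180°, so the shorter arc goes the other way round — across 180°.
Signed shortest Δλ = ((-117.26 − 119.78 + 180) mod 360) − 180 = 122.96°.
Going east by 122.96° from +119.78° passes through 180° before reaching -117.26°.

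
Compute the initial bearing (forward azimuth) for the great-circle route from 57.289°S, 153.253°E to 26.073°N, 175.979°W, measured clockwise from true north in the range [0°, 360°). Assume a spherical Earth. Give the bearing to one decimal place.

27.4°

Δλ = -175.979 − 153.253 = -329.232°; wrapped into (−180°, 180°]: 30.768°.
θ = atan2( sin Δλ · cos φ₂ , cos φ₁ · sin φ₂ − sin φ₁ · cos φ₂ · cos Δλ )
  = atan2(0.45950, 0.88692) = 27.388° → normalised to [0°, 360°): 27.388°.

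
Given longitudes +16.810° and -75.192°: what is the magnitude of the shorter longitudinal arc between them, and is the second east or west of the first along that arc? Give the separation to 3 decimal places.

Raw difference: -75.192 − 16.810 = -92.002°.
Normalise into (−180°, 180°]: -92.002° stays -92.002°.
Negative ⇒ the second point lies to the west; separation 92.002°.

92.002° west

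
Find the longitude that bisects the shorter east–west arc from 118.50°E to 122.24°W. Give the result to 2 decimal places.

178.13°E

Signed shortest Δλ from +118.50° to -122.24° is +119.26°.
Midpoint longitude = +118.50° + (+119.26°)/2 = +118.50° + 59.63° = +178.13°.
(The naïve average (+118.50 + -122.24)/2 = -1.87° is on the wrong side of the globe.)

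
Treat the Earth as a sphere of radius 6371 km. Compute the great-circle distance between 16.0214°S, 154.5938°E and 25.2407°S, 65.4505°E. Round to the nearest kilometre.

9173 km

Δλ = 65.4505 − 154.5938 = -89.1433°.
Δφ = -25.2407 − -16.0214 = -9.2193°.
a = sin²(Δφ/2) + cos φ₁ · cos φ₂ · sin²(Δλ/2) = 0.434655.
c = 2·atan2(√a, √(1−a)) = 1.43973 rad → d = 6371·c ≈ 9172.53 km.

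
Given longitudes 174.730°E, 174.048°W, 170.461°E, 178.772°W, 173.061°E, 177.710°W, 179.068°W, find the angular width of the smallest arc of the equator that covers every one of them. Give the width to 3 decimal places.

Sort the longitudes: -179.068°, -178.772°, -177.710°, -174.048°, +170.461°, +173.061°, +174.730°.
Eastward gaps between consecutive values (wrapping around): 0.296°, 1.062°, 3.662°, 344.509°, 2.600°, 1.669°, 6.202°.
Largest gap = 344.509° ⇒ minimal covering band is its complement: 360° − 344.509° = 15.491°.
Band runs from +170.461° eastward to -174.048°, crossing the antimeridian.

15.491°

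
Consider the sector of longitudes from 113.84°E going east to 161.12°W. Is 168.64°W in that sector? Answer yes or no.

Yes

Band width going east from +113.84° to -161.12°: ((-161.12 − 113.84) mod 360) = 85.04°.
Offset of -168.64° east of the west edge: ((-168.64 − 113.84) mod 360) = 77.52°.
77.52° ≤ 85.04° ⇒ inside.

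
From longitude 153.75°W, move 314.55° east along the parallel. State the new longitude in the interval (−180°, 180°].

160.80°E

Start at -153.75°; shift +314.55° → +160.80°.
+160.80° already lies in (−180°, 180°].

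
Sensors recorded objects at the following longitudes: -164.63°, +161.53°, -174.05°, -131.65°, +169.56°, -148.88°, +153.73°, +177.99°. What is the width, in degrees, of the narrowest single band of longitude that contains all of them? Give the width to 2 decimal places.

Sort the longitudes: -174.05°, -164.63°, -148.88°, -131.65°, +153.73°, +161.53°, +169.56°, +177.99°.
Eastward gaps between consecutive values (wrapping around): 9.42°, 15.75°, 17.23°, 285.38°, 7.80°, 8.03°, 8.43°, 7.96°.
Largest gap = 285.38° ⇒ minimal covering band is its complement: 360° − 285.38° = 74.62°.
Band runs from +153.73° eastward to -131.65°, crossing the antimeridian.

74.62°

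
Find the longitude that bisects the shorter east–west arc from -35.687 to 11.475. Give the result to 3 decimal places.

Signed shortest Δλ from -35.687° to +11.475° is +47.162°.
Midpoint longitude = -35.687° + (+47.162°)/2 = -35.687° + 23.581° = -12.106°.

-12.106°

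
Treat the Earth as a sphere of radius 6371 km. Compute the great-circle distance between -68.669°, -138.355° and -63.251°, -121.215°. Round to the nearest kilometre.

977 km

Δλ = -121.215 − -138.355 = 17.140°.
Δφ = -63.251 − -68.669 = 5.418°.
a = sin²(Δφ/2) + cos φ₁ · cos φ₂ · sin²(Δλ/2) = 0.005869.
c = 2·atan2(√a, √(1−a)) = 0.15337 rad → d = 6371·c ≈ 977.15 km.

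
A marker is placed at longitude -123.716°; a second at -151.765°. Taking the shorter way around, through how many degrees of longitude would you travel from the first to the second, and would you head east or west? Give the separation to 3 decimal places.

Raw difference: -151.765 − -123.716 = -28.049°.
Normalise into (−180°, 180°]: -28.049° stays -28.049°.
Negative ⇒ the second point lies to the west; separation 28.049°.

28.049° west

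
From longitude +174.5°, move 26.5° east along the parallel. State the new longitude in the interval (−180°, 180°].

-159.0°

Start at +174.5°; shift +26.5° → +201.0°.
+201.0° lies outside (−180°, 180°]; subtract 360° → -159.0°.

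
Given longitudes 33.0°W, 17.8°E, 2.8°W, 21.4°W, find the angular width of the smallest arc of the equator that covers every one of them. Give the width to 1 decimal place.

50.8°

Sort the longitudes: -33.0°, -21.4°, -2.8°, +17.8°.
Eastward gaps between consecutive values (wrapping around): 11.6°, 18.6°, 20.6°, 309.2°.
Largest gap = 309.2° ⇒ minimal covering band is its complement: 360° − 309.2° = 50.8°.
Band runs from -33.0° eastward to +17.8°.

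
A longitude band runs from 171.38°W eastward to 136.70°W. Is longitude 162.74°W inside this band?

Yes

Band width going east from -171.38° to -136.70°: ((-136.70 − -171.38) mod 360) = 34.68°.
Offset of -162.74° east of the west edge: ((-162.74 − -171.38) mod 360) = 8.64°.
8.64° ≤ 34.68° ⇒ inside.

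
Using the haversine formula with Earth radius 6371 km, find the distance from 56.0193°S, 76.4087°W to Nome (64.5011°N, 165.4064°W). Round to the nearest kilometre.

15355 km

Δλ = -165.4064 − -76.4087 = -88.9977°.
Δφ = 64.5011 − -56.0193 = 120.5204°.
a = sin²(Δφ/2) + cos φ₁ · cos φ₂ · sin²(Δλ/2) = 0.872123.
c = 2·atan2(√a, √(1−a)) = 2.41020 rad → d = 6371·c ≈ 15355.39 km.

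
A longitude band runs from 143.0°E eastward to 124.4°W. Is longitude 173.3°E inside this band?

Yes

Band width going east from +143.0° to -124.4°: ((-124.4 − 143.0) mod 360) = 92.6°.
Offset of +173.3° east of the west edge: ((173.3 − 143.0) mod 360) = 30.3°.
30.3° ≤ 92.6° ⇒ inside.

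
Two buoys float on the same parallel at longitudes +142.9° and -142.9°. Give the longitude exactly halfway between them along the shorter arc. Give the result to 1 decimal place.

Signed shortest Δλ from +142.9° to -142.9° is +74.2°.
Midpoint longitude = +142.9° + (+74.2°)/2 = +142.9° + 37.1° = +180.0°.
(The naïve average (+142.9 + -142.9)/2 = 0.0° is on the wrong side of the globe.)

+180.0°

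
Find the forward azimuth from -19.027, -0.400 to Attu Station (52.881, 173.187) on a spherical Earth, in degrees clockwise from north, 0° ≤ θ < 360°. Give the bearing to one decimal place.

6.9°

Δλ = 173.187 − -0.400 = 173.587°.
θ = atan2( sin Δλ · cos φ₂ , cos φ₁ · sin φ₂ − sin φ₁ · cos φ₂ · cos Δλ )
  = atan2(0.06740, 0.55831) = 6.884° → normalised to [0°, 360°): 6.884°.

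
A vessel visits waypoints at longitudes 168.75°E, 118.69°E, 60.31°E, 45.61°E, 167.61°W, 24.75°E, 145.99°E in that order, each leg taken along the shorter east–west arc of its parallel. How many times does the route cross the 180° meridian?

2

Leg 1: +168.75° → +118.69°, shortest Δλ = -50.06° (west) — does not cross 180°.
Leg 2: +118.69° → +60.31°, shortest Δλ = -58.38° (west) — does not cross 180°.
Leg 3: +60.31° → +45.61°, shortest Δλ = -14.7° (west) — does not cross 180°.
Leg 4: +45.61° → -167.61°, shortest Δλ = 146.78° (east) — crosses 180°.
Leg 5: -167.61° → +24.75°, shortest Δλ = -167.64° (west) — crosses 180°.
Leg 6: +24.75° → +145.99°, shortest Δλ = 121.24° (east) — does not cross 180°.
Total crossings: 2.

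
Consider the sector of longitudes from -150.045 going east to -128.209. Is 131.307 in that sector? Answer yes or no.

No

Band width going east from -150.045° to -128.209°: ((-128.209 − -150.045) mod 360) = 21.836°.
Offset of +131.307° east of the west edge: ((131.307 − -150.045) mod 360) = 281.352°.
281.352° > 21.836° ⇒ outside.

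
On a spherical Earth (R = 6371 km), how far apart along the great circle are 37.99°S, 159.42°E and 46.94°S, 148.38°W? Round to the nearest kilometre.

Δλ = -148.38 − 159.42 = -307.80°; wrapped into (−180°, 180°]: 52.20°.
Δφ = -46.94 − -37.99 = -8.95°.
a = sin²(Δφ/2) + cos φ₁ · cos φ₂ · sin²(Δλ/2) = 0.110235.
c = 2·atan2(√a, √(1−a)) = 0.67688 rad → d = 6371·c ≈ 4312.41 km.

4312 km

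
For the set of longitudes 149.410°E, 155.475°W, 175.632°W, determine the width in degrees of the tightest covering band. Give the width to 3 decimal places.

55.115°

Sort the longitudes: -175.632°, -155.475°, +149.410°.
Eastward gaps between consecutive values (wrapping around): 20.157°, 304.885°, 34.958°.
Largest gap = 304.885° ⇒ minimal covering band is its complement: 360° − 304.885° = 55.115°.
Band runs from +149.410° eastward to -155.475°, crossing the antimeridian.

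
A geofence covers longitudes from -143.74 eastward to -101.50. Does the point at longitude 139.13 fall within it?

Band width going east from -143.74° to -101.50°: ((-101.50 − -143.74) mod 360) = 42.24°.
Offset of +139.13° east of the west edge: ((139.13 − -143.74) mod 360) = 282.87°.
282.87° > 42.24° ⇒ outside.

No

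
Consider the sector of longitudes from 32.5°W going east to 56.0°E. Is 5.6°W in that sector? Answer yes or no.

Yes

Band width going east from -32.5° to +56.0°: ((56.0 − -32.5) mod 360) = 88.5°.
Offset of -5.6° east of the west edge: ((-5.6 − -32.5) mod 360) = 26.9°.
26.9° ≤ 88.5° ⇒ inside.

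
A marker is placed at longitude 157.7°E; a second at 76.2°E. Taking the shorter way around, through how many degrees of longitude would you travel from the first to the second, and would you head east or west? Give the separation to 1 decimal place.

Raw difference: 76.2 − 157.7 = -81.5°.
Normalise into (−180°, 180°]: -81.5° stays -81.5°.
Negative ⇒ the second point lies to the west; separation 81.5°.

81.5° west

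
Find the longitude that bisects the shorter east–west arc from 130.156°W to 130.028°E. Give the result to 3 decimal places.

Signed shortest Δλ from -130.156° to +130.028° is -99.816°.
Midpoint longitude = -130.156° + (-99.816°)/2 = -130.156° − 49.908° = -180.064°.
Normalise into (−180°, 180°]: +179.936°.
(The naïve average (-130.156 + +130.028)/2 = -0.064° is on the wrong side of the globe.)

179.936°E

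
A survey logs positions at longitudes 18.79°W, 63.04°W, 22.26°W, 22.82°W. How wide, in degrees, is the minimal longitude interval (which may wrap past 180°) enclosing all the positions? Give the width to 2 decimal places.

44.25°

Sort the longitudes: -63.04°, -22.82°, -22.26°, -18.79°.
Eastward gaps between consecutive values (wrapping around): 40.22°, 0.56°, 3.47°, 315.75°.
Largest gap = 315.75° ⇒ minimal covering band is its complement: 360° − 315.75° = 44.25°.
Band runs from -63.04° eastward to -18.79°.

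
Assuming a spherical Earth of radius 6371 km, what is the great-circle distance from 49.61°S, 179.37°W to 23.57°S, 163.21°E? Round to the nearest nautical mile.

Δλ = 163.21 − -179.37 = 342.58°; wrapped into (−180°, 180°]: -17.42°.
Δφ = -23.57 − -49.61 = 26.04°.
a = sin²(Δφ/2) + cos φ₁ · cos φ₂ · sin²(Δλ/2) = 0.064376.
c = 2·atan2(√a, √(1−a)) = 0.51306 rad → d = 6371·c ≈ 3268.69 km ≈ 1764.95 nmi.

1765 nmi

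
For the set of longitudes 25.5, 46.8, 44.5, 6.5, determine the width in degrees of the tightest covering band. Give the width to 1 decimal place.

Sort the longitudes: +6.5°, +25.5°, +44.5°, +46.8°.
Eastward gaps between consecutive values (wrapping around): 19.0°, 19.0°, 2.3°, 319.7°.
Largest gap = 319.7° ⇒ minimal covering band is its complement: 360° − 319.7° = 40.3°.
Band runs from +6.5° eastward to +46.8°.

40.3°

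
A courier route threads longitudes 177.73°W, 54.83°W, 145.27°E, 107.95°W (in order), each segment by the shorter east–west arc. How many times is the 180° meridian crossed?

2

Leg 1: -177.73° → -54.83°, shortest Δλ = 122.9° (east) — does not cross 180°.
Leg 2: -54.83° → +145.27°, shortest Δλ = -159.9° (west) — crosses 180°.
Leg 3: +145.27° → -107.95°, shortest Δλ = 106.78° (east) — crosses 180°.
Total crossings: 2.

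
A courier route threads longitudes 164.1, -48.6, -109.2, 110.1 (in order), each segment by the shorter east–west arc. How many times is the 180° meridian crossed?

2

Leg 1: +164.1° → -48.6°, shortest Δλ = 147.3° (east) — crosses 180°.
Leg 2: -48.6° → -109.2°, shortest Δλ = -60.6° (west) — does not cross 180°.
Leg 3: -109.2° → +110.1°, shortest Δλ = -140.7° (west) — crosses 180°.
Total crossings: 2.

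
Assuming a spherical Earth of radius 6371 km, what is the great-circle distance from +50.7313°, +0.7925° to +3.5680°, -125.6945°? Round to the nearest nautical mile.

6551 nmi

Δλ = -125.6945 − 0.7925 = -126.4870°.
Δφ = 3.5680 − 50.7313 = -47.1633°.
a = sin²(Δφ/2) + cos φ₁ · cos φ₂ · sin²(Δλ/2) = 0.663736.
c = 2·atan2(√a, √(1−a)) = 1.90442 rad → d = 6371·c ≈ 12133.09 km ≈ 6551.34 nmi.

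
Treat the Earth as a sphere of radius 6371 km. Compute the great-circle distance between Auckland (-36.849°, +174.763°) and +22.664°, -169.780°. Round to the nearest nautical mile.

3679 nmi

Δλ = -169.780 − 174.763 = -344.543°; wrapped into (−180°, 180°]: 15.457°.
Δφ = 22.664 − -36.849 = 59.513°.
a = sin²(Δφ/2) + cos φ₁ · cos φ₂ · sin²(Δλ/2) = 0.259683.
c = 2·atan2(√a, √(1−a)) = 1.06942 rad → d = 6371·c ≈ 6813.26 km ≈ 3678.87 nmi.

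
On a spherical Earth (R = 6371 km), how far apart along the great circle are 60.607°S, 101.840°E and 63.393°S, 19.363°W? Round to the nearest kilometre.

5372 km

Δλ = -19.363 − 101.840 = -121.203°.
Δφ = -63.393 − -60.607 = -2.786°.
a = sin²(Δφ/2) + cos φ₁ · cos φ₂ · sin²(Δλ/2) = 0.167437.
c = 2·atan2(√a, √(1−a)) = 0.84313 rad → d = 6371·c ≈ 5371.60 km.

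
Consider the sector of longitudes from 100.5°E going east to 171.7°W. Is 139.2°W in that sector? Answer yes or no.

Band width going east from +100.5° to -171.7°: ((-171.7 − 100.5) mod 360) = 87.8°.
Offset of -139.2° east of the west edge: ((-139.2 − 100.5) mod 360) = 120.3°.
120.3° > 87.8° ⇒ outside.

No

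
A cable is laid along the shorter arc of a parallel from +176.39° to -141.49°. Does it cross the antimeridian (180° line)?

Naïve |-141.49 − 176.39| = 317.88° > 180°, so the shorter arc goes the other way round — across 180°.
Signed shortest Δλ = ((-141.49 − 176.39 + 180) mod 360) − 180 = 42.12°.
Going east by 42.12° from +176.39° passes through 180° before reaching -141.49°.

Yes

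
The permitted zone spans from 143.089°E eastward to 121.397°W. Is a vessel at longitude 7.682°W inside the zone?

Band width going east from +143.089° to -121.397°: ((-121.397 − 143.089) mod 360) = 95.514°.
Offset of -7.682° east of the west edge: ((-7.682 − 143.089) mod 360) = 209.229°.
209.229° > 95.514° ⇒ outside.

No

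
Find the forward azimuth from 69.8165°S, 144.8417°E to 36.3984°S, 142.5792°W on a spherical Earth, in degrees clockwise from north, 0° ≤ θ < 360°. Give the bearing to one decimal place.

Δλ = -142.5792 − 144.8417 = -287.4209°; wrapped into (−180°, 180°]: 72.5791°.
θ = atan2( sin Δλ · cos φ₂ , cos φ₁ · sin φ₂ − sin φ₁ · cos φ₂ · cos Δλ )
  = atan2(0.76799, 0.02144) = 88.401° → normalised to [0°, 360°): 88.401°.

88.4°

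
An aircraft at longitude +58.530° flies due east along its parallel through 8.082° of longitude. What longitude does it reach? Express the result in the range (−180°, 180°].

Start at +58.530°; shift +8.082° → +66.612°.
+66.612° already lies in (−180°, 180°].

+66.612°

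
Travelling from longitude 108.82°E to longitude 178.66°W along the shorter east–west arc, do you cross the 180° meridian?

Naïve |-178.66 − 108.82| = 287.48° > 180°, so the shorter arc goes the other way round — across 180°.
Signed shortest Δλ = ((-178.66 − 108.82 + 180) mod 360) − 180 = 72.52°.
Going east by 72.52° from +108.82° passes through 180° before reaching -178.66°.

Yes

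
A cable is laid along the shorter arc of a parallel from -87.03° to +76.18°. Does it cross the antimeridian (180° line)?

No

Signed shortest Δλ = ((76.18 − -87.03 + 180) mod 360) − 180 = 163.21°.
Going east by 163.21° from -87.03° reaches +76.18° without touching 180°.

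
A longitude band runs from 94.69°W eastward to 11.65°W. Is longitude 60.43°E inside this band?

No

Band width going east from -94.69° to -11.65°: ((-11.65 − -94.69) mod 360) = 83.04°.
Offset of +60.43° east of the west edge: ((60.43 − -94.69) mod 360) = 155.12°.
155.12° > 83.04° ⇒ outside.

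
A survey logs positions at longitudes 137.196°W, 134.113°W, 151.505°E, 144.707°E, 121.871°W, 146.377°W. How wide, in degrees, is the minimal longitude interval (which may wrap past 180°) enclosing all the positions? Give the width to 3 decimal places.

Sort the longitudes: -146.377°, -137.196°, -134.113°, -121.871°, +144.707°, +151.505°.
Eastward gaps between consecutive values (wrapping around): 9.181°, 3.083°, 12.242°, 266.578°, 6.798°, 62.118°.
Largest gap = 266.578° ⇒ minimal covering band is its complement: 360° − 266.578° = 93.422°.
Band runs from +144.707° eastward to -121.871°, crossing the antimeridian.

93.422°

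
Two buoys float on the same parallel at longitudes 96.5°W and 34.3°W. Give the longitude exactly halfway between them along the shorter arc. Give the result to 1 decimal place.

65.4°W

Signed shortest Δλ from -96.5° to -34.3° is +62.2°.
Midpoint longitude = -96.5° + (+62.2°)/2 = -96.5° + 31.1° = -65.4°.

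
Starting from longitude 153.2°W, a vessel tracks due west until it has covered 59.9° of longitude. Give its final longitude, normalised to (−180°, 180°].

146.9°E

Start at -153.2°; shift −59.9° → -213.1°.
-213.1° lies outside (−180°, 180°]; add 360° → +146.9°.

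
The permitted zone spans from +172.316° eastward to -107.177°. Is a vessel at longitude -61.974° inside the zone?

No

Band width going east from +172.316° to -107.177°: ((-107.177 − 172.316) mod 360) = 80.507°.
Offset of -61.974° east of the west edge: ((-61.974 − 172.316) mod 360) = 125.710°.
125.710° > 80.507° ⇒ outside.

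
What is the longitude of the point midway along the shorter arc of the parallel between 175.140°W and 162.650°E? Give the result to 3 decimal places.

173.755°E

Signed shortest Δλ from -175.140° to +162.650° is -22.210°.
Midpoint longitude = -175.140° + (-22.210°)/2 = -175.140° − 11.105° = -186.245°.
Normalise into (−180°, 180°]: +173.755°.
(The naïve average (-175.140 + +162.650)/2 = -6.245° is on the wrong side of the globe.)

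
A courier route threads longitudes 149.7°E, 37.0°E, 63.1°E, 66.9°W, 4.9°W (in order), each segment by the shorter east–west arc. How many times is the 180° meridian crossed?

Leg 1: +149.7° → +37.0°, shortest Δλ = -112.7° (west) — does not cross 180°.
Leg 2: +37.0° → +63.1°, shortest Δλ = 26.1° (east) — does not cross 180°.
Leg 3: +63.1° → -66.9°, shortest Δλ = -130.0° (west) — does not cross 180°.
Leg 4: -66.9° → -4.9°, shortest Δλ = 62.0° (east) — does not cross 180°.
Total crossings: 0.

0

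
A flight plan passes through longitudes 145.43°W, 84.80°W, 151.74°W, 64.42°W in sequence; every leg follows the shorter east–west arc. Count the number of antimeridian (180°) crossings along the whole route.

0

Leg 1: -145.43° → -84.80°, shortest Δλ = 60.63° (east) — does not cross 180°.
Leg 2: -84.80° → -151.74°, shortest Δλ = -66.94° (west) — does not cross 180°.
Leg 3: -151.74° → -64.42°, shortest Δλ = 87.32° (east) — does not cross 180°.
Total crossings: 0.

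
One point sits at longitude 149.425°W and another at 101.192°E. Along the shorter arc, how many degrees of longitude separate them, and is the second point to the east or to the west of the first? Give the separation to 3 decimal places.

Raw difference: 101.192 − -149.425 = 250.617°.
Normalise into (−180°, 180°]: 250.617° − 360° = -109.383°.
Negative ⇒ the second point lies to the west; separation 109.383°.

109.383° west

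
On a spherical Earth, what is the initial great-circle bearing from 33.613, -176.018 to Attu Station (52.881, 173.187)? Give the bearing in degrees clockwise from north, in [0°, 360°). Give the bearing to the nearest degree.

Δλ = 173.187 − -176.018 = 349.205°; wrapped into (−180°, 180°]: -10.795°.
θ = atan2( sin Δλ · cos φ₂ , cos φ₁ · sin φ₂ − sin φ₁ · cos φ₂ · cos Δλ )
  = atan2(-0.11303, 0.33590) = -18.598° → normalised to [0°, 360°): 341.402°.

341°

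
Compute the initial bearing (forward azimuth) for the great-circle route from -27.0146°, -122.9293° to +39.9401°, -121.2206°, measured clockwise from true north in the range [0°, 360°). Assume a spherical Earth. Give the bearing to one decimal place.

1.4°

Δλ = -121.2206 − -122.9293 = 1.7087°.
θ = atan2( sin Δλ · cos φ₂ , cos φ₁ · sin φ₂ − sin φ₁ · cos φ₂ · cos Δλ )
  = atan2(0.02286, 0.92004) = 1.423° → normalised to [0°, 360°): 1.423°.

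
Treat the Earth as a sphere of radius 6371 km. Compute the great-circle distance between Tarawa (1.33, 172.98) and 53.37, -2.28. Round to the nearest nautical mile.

Δλ = -2.28 − 172.98 = -175.26°.
Δφ = 53.37 − 1.33 = 52.04°.
a = sin²(Δφ/2) + cos φ₁ · cos φ₂ · sin²(Δλ/2) = 0.787909.
c = 2·atan2(√a, √(1−a)) = 2.18440 rad → d = 6371·c ≈ 13916.81 km ≈ 7514.48 nmi.

7514 nmi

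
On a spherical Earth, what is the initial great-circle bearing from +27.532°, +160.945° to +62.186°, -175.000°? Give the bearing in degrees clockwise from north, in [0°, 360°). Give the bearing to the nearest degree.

Δλ = -175.000 − 160.945 = -335.945°; wrapped into (−180°, 180°]: 24.055°.
θ = atan2( sin Δλ · cos φ₂ , cos φ₁ · sin φ₂ − sin φ₁ · cos φ₂ · cos Δλ )
  = atan2(0.19019, 0.58735) = 17.943° → normalised to [0°, 360°): 17.943°.

18°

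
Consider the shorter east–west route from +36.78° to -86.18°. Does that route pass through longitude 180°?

No

Signed shortest Δλ = ((-86.18 − 36.78 + 180) mod 360) − 180 = -122.96°.
Going west by 122.96° from +36.78° reaches -86.18° without touching 180°.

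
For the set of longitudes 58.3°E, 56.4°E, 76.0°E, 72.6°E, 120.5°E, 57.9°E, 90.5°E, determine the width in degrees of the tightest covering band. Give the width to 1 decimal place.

Sort the longitudes: +56.4°, +57.9°, +58.3°, +72.6°, +76.0°, +90.5°, +120.5°.
Eastward gaps between consecutive values (wrapping around): 1.5°, 0.4°, 14.3°, 3.4°, 14.5°, 30.0°, 295.9°.
Largest gap = 295.9° ⇒ minimal covering band is its complement: 360° − 295.9° = 64.1°.
Band runs from +56.4° eastward to +120.5°.

64.1°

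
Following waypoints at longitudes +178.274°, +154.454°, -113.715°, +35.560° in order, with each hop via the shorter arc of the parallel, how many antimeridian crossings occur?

1

Leg 1: +178.274° → +154.454°, shortest Δλ = -23.82° (west) — does not cross 180°.
Leg 2: +154.454° → -113.715°, shortest Δλ = 91.831° (east) — crosses 180°.
Leg 3: -113.715° → +35.560°, shortest Δλ = 149.275° (east) — does not cross 180°.
Total crossings: 1.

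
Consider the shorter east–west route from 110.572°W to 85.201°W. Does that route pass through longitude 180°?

Signed shortest Δλ = ((-85.201 − -110.572 + 180) mod 360) − 180 = 25.371°.
Going east by 25.371° from -110.572° reaches -85.201° without touching 180°.

No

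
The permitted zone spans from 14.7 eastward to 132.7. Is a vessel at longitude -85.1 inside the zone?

Band width going east from +14.7° to +132.7°: ((132.7 − 14.7) mod 360) = 118.0°.
Offset of -85.1° east of the west edge: ((-85.1 − 14.7) mod 360) = 260.2°.
260.2° > 118.0° ⇒ outside.

No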